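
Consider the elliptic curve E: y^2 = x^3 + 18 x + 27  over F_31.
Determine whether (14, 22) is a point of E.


Check whether y^2 = x^3 + 18 x + 27 (mod 31) for (x, y) = (14, 22).
LHS: y^2 = 22^2 mod 31 = 19
RHS: x^3 + 18 x + 27 = 14^3 + 18*14 + 27 mod 31 = 16
LHS != RHS

No, not on the curve


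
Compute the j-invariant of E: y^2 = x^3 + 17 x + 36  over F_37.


Delta = -16(4 a^3 + 27 b^2) mod 37 = 6
-1728 * (4 a)^3 = -1728 * (4*17)^3 mod 37 = 29
j = 29 * 6^(-1) mod 37 = 11

j = 11 (mod 37)


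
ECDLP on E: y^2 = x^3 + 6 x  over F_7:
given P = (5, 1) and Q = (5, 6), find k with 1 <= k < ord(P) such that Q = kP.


Enumerate multiples of P until we hit Q = (5, 6):
  1P = (5, 1)
  2P = (1, 0)
  3P = (5, 6)
Match found at i = 3.

k = 3


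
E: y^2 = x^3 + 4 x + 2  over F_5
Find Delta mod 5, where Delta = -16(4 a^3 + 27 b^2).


4 a^3 + 27 b^2 = 4*4^3 + 27*2^2 = 256 + 108 = 364
Delta = -16 * (364) = -5824
Delta mod 5 = 1

Delta = 1 (mod 5)


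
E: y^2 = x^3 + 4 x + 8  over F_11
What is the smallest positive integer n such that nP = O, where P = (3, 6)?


Compute successive multiples of P until we hit O:
  1P = (3, 6)
  2P = (9, 6)
  3P = (10, 5)
  4P = (7, 4)
  5P = (4, 0)
  6P = (7, 7)
  7P = (10, 6)
  8P = (9, 5)
  ... (continuing to 10P)
  10P = O

ord(P) = 10


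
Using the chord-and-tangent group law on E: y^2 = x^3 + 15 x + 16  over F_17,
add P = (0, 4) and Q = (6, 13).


P != Q, so use the chord formula.
s = (y2 - y1) / (x2 - x1) = (9) / (6) mod 17 = 10
x3 = s^2 - x1 - x2 mod 17 = 10^2 - 0 - 6 = 9
y3 = s (x1 - x3) - y1 mod 17 = 10 * (0 - 9) - 4 = 8

P + Q = (9, 8)


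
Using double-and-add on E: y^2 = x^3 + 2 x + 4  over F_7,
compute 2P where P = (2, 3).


k = 2 = 10_2 (binary, LSB first: 01)
Double-and-add from P = (2, 3):
  bit 0 = 0: acc unchanged = O
  bit 1 = 1: acc = O + (3, 4) = (3, 4)

2P = (3, 4)


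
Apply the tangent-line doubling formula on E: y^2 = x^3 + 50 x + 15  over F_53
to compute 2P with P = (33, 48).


Doubling: s = (3 x1^2 + a) / (2 y1)
s = (3*33^2 + 50) / (2*48) mod 53 = 34
x3 = s^2 - 2 x1 mod 53 = 34^2 - 2*33 = 30
y3 = s (x1 - x3) - y1 mod 53 = 34 * (33 - 30) - 48 = 1

2P = (30, 1)


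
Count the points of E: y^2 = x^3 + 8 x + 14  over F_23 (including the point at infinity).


For each x in F_23, count y with y^2 = x^3 + 8 x + 14 mod 23:
  x = 1: RHS = 0, y in [0]  -> 1 point(s)
  x = 4: RHS = 18, y in [8, 15]  -> 2 point(s)
  x = 5: RHS = 18, y in [8, 15]  -> 2 point(s)
  x = 6: RHS = 2, y in [5, 18]  -> 2 point(s)
  x = 10: RHS = 13, y in [6, 17]  -> 2 point(s)
  x = 14: RHS = 18, y in [8, 15]  -> 2 point(s)
  x = 15: RHS = 13, y in [6, 17]  -> 2 point(s)
  x = 16: RHS = 6, y in [11, 12]  -> 2 point(s)
  x = 17: RHS = 3, y in [7, 16]  -> 2 point(s)
  x = 20: RHS = 9, y in [3, 20]  -> 2 point(s)
  x = 21: RHS = 13, y in [6, 17]  -> 2 point(s)
Affine points: 21. Add the point at infinity: total = 22.

#E(F_23) = 22


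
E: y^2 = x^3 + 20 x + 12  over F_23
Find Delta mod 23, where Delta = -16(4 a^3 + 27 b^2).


4 a^3 + 27 b^2 = 4*20^3 + 27*12^2 = 32000 + 3888 = 35888
Delta = -16 * (35888) = -574208
Delta mod 23 = 10

Delta = 10 (mod 23)


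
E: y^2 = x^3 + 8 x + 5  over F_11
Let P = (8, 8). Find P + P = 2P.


Doubling: s = (3 x1^2 + a) / (2 y1)
s = (3*8^2 + 8) / (2*8) mod 11 = 7
x3 = s^2 - 2 x1 mod 11 = 7^2 - 2*8 = 0
y3 = s (x1 - x3) - y1 mod 11 = 7 * (8 - 0) - 8 = 4

2P = (0, 4)


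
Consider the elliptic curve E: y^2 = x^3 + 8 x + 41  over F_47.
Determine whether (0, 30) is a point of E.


Check whether y^2 = x^3 + 8 x + 41 (mod 47) for (x, y) = (0, 30).
LHS: y^2 = 30^2 mod 47 = 7
RHS: x^3 + 8 x + 41 = 0^3 + 8*0 + 41 mod 47 = 41
LHS != RHS

No, not on the curve


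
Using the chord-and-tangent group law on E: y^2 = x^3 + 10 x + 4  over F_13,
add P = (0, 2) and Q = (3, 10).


P != Q, so use the chord formula.
s = (y2 - y1) / (x2 - x1) = (8) / (3) mod 13 = 7
x3 = s^2 - x1 - x2 mod 13 = 7^2 - 0 - 3 = 7
y3 = s (x1 - x3) - y1 mod 13 = 7 * (0 - 7) - 2 = 1

P + Q = (7, 1)


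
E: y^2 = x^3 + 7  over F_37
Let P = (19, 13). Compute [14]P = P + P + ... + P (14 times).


k = 14 = 1110_2 (binary, LSB first: 0111)
Double-and-add from P = (19, 13):
  bit 0 = 0: acc unchanged = O
  bit 1 = 1: acc = O + (9, 25) = (9, 25)
  bit 2 = 1: acc = (9, 25) + (3, 16) = (18, 17)
  bit 3 = 1: acc = (18, 17) + (35, 31) = (30, 21)

14P = (30, 21)


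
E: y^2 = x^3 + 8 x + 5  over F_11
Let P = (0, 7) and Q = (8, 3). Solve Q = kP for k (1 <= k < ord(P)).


Enumerate multiples of P until we hit Q = (8, 3):
  1P = (0, 7)
  2P = (1, 5)
  3P = (3, 10)
  4P = (9, 6)
  5P = (5, 7)
  6P = (6, 4)
  7P = (8, 8)
  8P = (8, 3)
Match found at i = 8.

k = 8


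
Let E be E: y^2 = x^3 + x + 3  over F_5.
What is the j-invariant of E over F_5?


Delta = -16(4 a^3 + 27 b^2) mod 5 = 3
-1728 * (4 a)^3 = -1728 * (4*1)^3 mod 5 = 3
j = 3 * 3^(-1) mod 5 = 1

j = 1 (mod 5)


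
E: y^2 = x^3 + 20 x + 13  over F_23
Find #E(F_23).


For each x in F_23, count y with y^2 = x^3 + 20 x + 13 mod 23:
  x = 0: RHS = 13, y in [6, 17]  -> 2 point(s)
  x = 3: RHS = 8, y in [10, 13]  -> 2 point(s)
  x = 5: RHS = 8, y in [10, 13]  -> 2 point(s)
  x = 6: RHS = 4, y in [2, 21]  -> 2 point(s)
  x = 7: RHS = 13, y in [6, 17]  -> 2 point(s)
  x = 8: RHS = 18, y in [8, 15]  -> 2 point(s)
  x = 9: RHS = 2, y in [5, 18]  -> 2 point(s)
  x = 11: RHS = 0, y in [0]  -> 1 point(s)
  x = 12: RHS = 3, y in [7, 16]  -> 2 point(s)
  x = 13: RHS = 9, y in [3, 20]  -> 2 point(s)
  x = 14: RHS = 1, y in [1, 22]  -> 2 point(s)
  x = 15: RHS = 8, y in [10, 13]  -> 2 point(s)
  x = 16: RHS = 13, y in [6, 17]  -> 2 point(s)
  x = 18: RHS = 18, y in [8, 15]  -> 2 point(s)
  x = 20: RHS = 18, y in [8, 15]  -> 2 point(s)
Affine points: 29. Add the point at infinity: total = 30.

#E(F_23) = 30


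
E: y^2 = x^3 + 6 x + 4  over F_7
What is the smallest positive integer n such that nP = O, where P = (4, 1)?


Compute successive multiples of P until we hit O:
  1P = (4, 1)
  2P = (0, 2)
  3P = (0, 5)
  4P = (4, 6)
  5P = O

ord(P) = 5


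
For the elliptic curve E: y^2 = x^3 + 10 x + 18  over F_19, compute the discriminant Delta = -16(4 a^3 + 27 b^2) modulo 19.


4 a^3 + 27 b^2 = 4*10^3 + 27*18^2 = 4000 + 8748 = 12748
Delta = -16 * (12748) = -203968
Delta mod 19 = 16

Delta = 16 (mod 19)


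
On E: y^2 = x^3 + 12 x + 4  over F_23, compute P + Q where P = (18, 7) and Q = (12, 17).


P != Q, so use the chord formula.
s = (y2 - y1) / (x2 - x1) = (10) / (17) mod 23 = 6
x3 = s^2 - x1 - x2 mod 23 = 6^2 - 18 - 12 = 6
y3 = s (x1 - x3) - y1 mod 23 = 6 * (18 - 6) - 7 = 19

P + Q = (6, 19)


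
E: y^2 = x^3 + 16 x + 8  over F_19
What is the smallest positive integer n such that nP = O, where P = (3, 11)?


Compute successive multiples of P until we hit O:
  1P = (3, 11)
  2P = (1, 5)
  3P = (5, 2)
  4P = (17, 14)
  5P = (10, 16)
  6P = (10, 3)
  7P = (17, 5)
  8P = (5, 17)
  ... (continuing to 11P)
  11P = O

ord(P) = 11


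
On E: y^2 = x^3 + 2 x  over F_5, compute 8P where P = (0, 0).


k = 8 = 1000_2 (binary, LSB first: 0001)
Double-and-add from P = (0, 0):
  bit 0 = 0: acc unchanged = O
  bit 1 = 0: acc unchanged = O
  bit 2 = 0: acc unchanged = O
  bit 3 = 1: acc = O + O = O

8P = O


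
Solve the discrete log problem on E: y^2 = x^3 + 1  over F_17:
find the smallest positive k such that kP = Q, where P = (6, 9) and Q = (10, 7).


Enumerate multiples of P until we hit Q = (10, 7):
  1P = (6, 9)
  2P = (7, 2)
  3P = (2, 14)
  4P = (1, 6)
  5P = (9, 13)
  6P = (0, 16)
  7P = (10, 7)
Match found at i = 7.

k = 7


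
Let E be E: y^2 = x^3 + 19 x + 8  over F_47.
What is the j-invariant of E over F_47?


Delta = -16(4 a^3 + 27 b^2) mod 47 = 39
-1728 * (4 a)^3 = -1728 * (4*19)^3 mod 47 = 3
j = 3 * 39^(-1) mod 47 = 29

j = 29 (mod 47)


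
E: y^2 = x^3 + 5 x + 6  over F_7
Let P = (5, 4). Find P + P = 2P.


Doubling: s = (3 x1^2 + a) / (2 y1)
s = (3*5^2 + 5) / (2*4) mod 7 = 3
x3 = s^2 - 2 x1 mod 7 = 3^2 - 2*5 = 6
y3 = s (x1 - x3) - y1 mod 7 = 3 * (5 - 6) - 4 = 0

2P = (6, 0)


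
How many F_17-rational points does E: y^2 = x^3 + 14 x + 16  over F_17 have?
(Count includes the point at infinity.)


For each x in F_17, count y with y^2 = x^3 + 14 x + 16 mod 17:
  x = 0: RHS = 16, y in [4, 13]  -> 2 point(s)
  x = 2: RHS = 1, y in [1, 16]  -> 2 point(s)
  x = 3: RHS = 0, y in [0]  -> 1 point(s)
  x = 4: RHS = 0, y in [0]  -> 1 point(s)
  x = 7: RHS = 15, y in [7, 10]  -> 2 point(s)
  x = 9: RHS = 4, y in [2, 15]  -> 2 point(s)
  x = 10: RHS = 0, y in [0]  -> 1 point(s)
  x = 12: RHS = 8, y in [5, 12]  -> 2 point(s)
  x = 13: RHS = 15, y in [7, 10]  -> 2 point(s)
  x = 14: RHS = 15, y in [7, 10]  -> 2 point(s)
  x = 16: RHS = 1, y in [1, 16]  -> 2 point(s)
Affine points: 19. Add the point at infinity: total = 20.

#E(F_17) = 20


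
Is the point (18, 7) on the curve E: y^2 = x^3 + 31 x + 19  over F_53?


Check whether y^2 = x^3 + 31 x + 19 (mod 53) for (x, y) = (18, 7).
LHS: y^2 = 7^2 mod 53 = 49
RHS: x^3 + 31 x + 19 = 18^3 + 31*18 + 19 mod 53 = 49
LHS = RHS

Yes, on the curve


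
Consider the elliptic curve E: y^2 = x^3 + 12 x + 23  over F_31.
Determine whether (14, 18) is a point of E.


Check whether y^2 = x^3 + 12 x + 23 (mod 31) for (x, y) = (14, 18).
LHS: y^2 = 18^2 mod 31 = 14
RHS: x^3 + 12 x + 23 = 14^3 + 12*14 + 23 mod 31 = 21
LHS != RHS

No, not on the curve


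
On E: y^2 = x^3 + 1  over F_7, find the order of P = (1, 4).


Compute successive multiples of P until we hit O:
  1P = (1, 4)
  2P = (0, 6)
  3P = (3, 0)
  4P = (0, 1)
  5P = (1, 3)
  6P = O

ord(P) = 6


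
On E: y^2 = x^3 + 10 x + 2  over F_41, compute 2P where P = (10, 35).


Doubling: s = (3 x1^2 + a) / (2 y1)
s = (3*10^2 + 10) / (2*35) mod 41 = 22
x3 = s^2 - 2 x1 mod 41 = 22^2 - 2*10 = 13
y3 = s (x1 - x3) - y1 mod 41 = 22 * (10 - 13) - 35 = 22

2P = (13, 22)


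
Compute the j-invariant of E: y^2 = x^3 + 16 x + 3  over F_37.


Delta = -16(4 a^3 + 27 b^2) mod 37 = 35
-1728 * (4 a)^3 = -1728 * (4*16)^3 mod 37 = 26
j = 26 * 35^(-1) mod 37 = 24

j = 24 (mod 37)


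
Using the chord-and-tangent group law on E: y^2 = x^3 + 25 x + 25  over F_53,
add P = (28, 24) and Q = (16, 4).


P != Q, so use the chord formula.
s = (y2 - y1) / (x2 - x1) = (33) / (41) mod 53 = 37
x3 = s^2 - x1 - x2 mod 53 = 37^2 - 28 - 16 = 0
y3 = s (x1 - x3) - y1 mod 53 = 37 * (28 - 0) - 24 = 5

P + Q = (0, 5)


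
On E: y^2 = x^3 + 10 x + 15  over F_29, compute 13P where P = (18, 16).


k = 13 = 1101_2 (binary, LSB first: 1011)
Double-and-add from P = (18, 16):
  bit 0 = 1: acc = O + (18, 16) = (18, 16)
  bit 1 = 0: acc unchanged = (18, 16)
  bit 2 = 1: acc = (18, 16) + (17, 20) = (10, 10)
  bit 3 = 1: acc = (10, 10) + (28, 2) = (27, 4)

13P = (27, 4)


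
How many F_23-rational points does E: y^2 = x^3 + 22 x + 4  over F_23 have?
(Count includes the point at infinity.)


For each x in F_23, count y with y^2 = x^3 + 22 x + 4 mod 23:
  x = 0: RHS = 4, y in [2, 21]  -> 2 point(s)
  x = 1: RHS = 4, y in [2, 21]  -> 2 point(s)
  x = 4: RHS = 18, y in [8, 15]  -> 2 point(s)
  x = 5: RHS = 9, y in [3, 20]  -> 2 point(s)
  x = 7: RHS = 18, y in [8, 15]  -> 2 point(s)
  x = 8: RHS = 2, y in [5, 18]  -> 2 point(s)
  x = 11: RHS = 13, y in [6, 17]  -> 2 point(s)
  x = 12: RHS = 18, y in [8, 15]  -> 2 point(s)
  x = 13: RHS = 3, y in [7, 16]  -> 2 point(s)
  x = 15: RHS = 6, y in [11, 12]  -> 2 point(s)
  x = 16: RHS = 13, y in [6, 17]  -> 2 point(s)
  x = 17: RHS = 1, y in [1, 22]  -> 2 point(s)
  x = 19: RHS = 13, y in [6, 17]  -> 2 point(s)
  x = 20: RHS = 3, y in [7, 16]  -> 2 point(s)
  x = 22: RHS = 4, y in [2, 21]  -> 2 point(s)
Affine points: 30. Add the point at infinity: total = 31.

#E(F_23) = 31


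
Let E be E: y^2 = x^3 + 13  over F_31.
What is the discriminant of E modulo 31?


4 a^3 + 27 b^2 = 4*0^3 + 27*13^2 = 0 + 4563 = 4563
Delta = -16 * (4563) = -73008
Delta mod 31 = 28

Delta = 28 (mod 31)


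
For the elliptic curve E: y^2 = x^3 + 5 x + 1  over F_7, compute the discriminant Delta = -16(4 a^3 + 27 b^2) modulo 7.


4 a^3 + 27 b^2 = 4*5^3 + 27*1^2 = 500 + 27 = 527
Delta = -16 * (527) = -8432
Delta mod 7 = 3

Delta = 3 (mod 7)


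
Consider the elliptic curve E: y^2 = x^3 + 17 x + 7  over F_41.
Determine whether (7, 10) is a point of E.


Check whether y^2 = x^3 + 17 x + 7 (mod 41) for (x, y) = (7, 10).
LHS: y^2 = 10^2 mod 41 = 18
RHS: x^3 + 17 x + 7 = 7^3 + 17*7 + 7 mod 41 = 18
LHS = RHS

Yes, on the curve


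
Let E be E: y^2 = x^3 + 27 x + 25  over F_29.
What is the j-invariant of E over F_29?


Delta = -16(4 a^3 + 27 b^2) mod 29 = 9
-1728 * (4 a)^3 = -1728 * (4*27)^3 mod 29 = 4
j = 4 * 9^(-1) mod 29 = 23

j = 23 (mod 29)


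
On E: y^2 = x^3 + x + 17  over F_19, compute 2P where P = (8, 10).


k = 2 = 10_2 (binary, LSB first: 01)
Double-and-add from P = (8, 10):
  bit 0 = 0: acc unchanged = O
  bit 1 = 1: acc = O + (12, 16) = (12, 16)

2P = (12, 16)


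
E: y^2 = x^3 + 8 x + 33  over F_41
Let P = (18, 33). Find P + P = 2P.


Doubling: s = (3 x1^2 + a) / (2 y1)
s = (3*18^2 + 8) / (2*33) mod 41 = 31
x3 = s^2 - 2 x1 mod 41 = 31^2 - 2*18 = 23
y3 = s (x1 - x3) - y1 mod 41 = 31 * (18 - 23) - 33 = 17

2P = (23, 17)


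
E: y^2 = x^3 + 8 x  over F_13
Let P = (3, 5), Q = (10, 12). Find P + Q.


P != Q, so use the chord formula.
s = (y2 - y1) / (x2 - x1) = (7) / (7) mod 13 = 1
x3 = s^2 - x1 - x2 mod 13 = 1^2 - 3 - 10 = 1
y3 = s (x1 - x3) - y1 mod 13 = 1 * (3 - 1) - 5 = 10

P + Q = (1, 10)


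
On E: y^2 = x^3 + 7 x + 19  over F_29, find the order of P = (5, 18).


Compute successive multiples of P until we hit O:
  1P = (5, 18)
  2P = (13, 25)
  3P = (24, 27)
  4P = (4, 13)
  5P = (16, 14)
  6P = (17, 18)
  7P = (7, 11)
  8P = (22, 27)
  ... (continuing to 36P)
  36P = O

ord(P) = 36


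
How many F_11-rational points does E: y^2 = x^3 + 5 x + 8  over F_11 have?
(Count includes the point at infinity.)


For each x in F_11, count y with y^2 = x^3 + 5 x + 8 mod 11:
  x = 1: RHS = 3, y in [5, 6]  -> 2 point(s)
  x = 2: RHS = 4, y in [2, 9]  -> 2 point(s)
  x = 4: RHS = 4, y in [2, 9]  -> 2 point(s)
  x = 5: RHS = 4, y in [2, 9]  -> 2 point(s)
  x = 6: RHS = 1, y in [1, 10]  -> 2 point(s)
  x = 7: RHS = 1, y in [1, 10]  -> 2 point(s)
  x = 9: RHS = 1, y in [1, 10]  -> 2 point(s)
Affine points: 14. Add the point at infinity: total = 15.

#E(F_11) = 15


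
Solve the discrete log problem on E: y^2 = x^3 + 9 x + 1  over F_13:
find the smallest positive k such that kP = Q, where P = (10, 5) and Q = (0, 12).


Enumerate multiples of P until we hit Q = (0, 12):
  1P = (10, 5)
  2P = (7, 11)
  3P = (0, 1)
  4P = (12, 2)
  5P = (3, 4)
  6P = (4, 7)
  7P = (2, 1)
  8P = (11, 1)
  9P = (8, 0)
  10P = (11, 12)
  11P = (2, 12)
  12P = (4, 6)
  13P = (3, 9)
  14P = (12, 11)
  15P = (0, 12)
Match found at i = 15.

k = 15


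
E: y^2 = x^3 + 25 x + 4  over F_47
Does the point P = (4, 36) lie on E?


Check whether y^2 = x^3 + 25 x + 4 (mod 47) for (x, y) = (4, 36).
LHS: y^2 = 36^2 mod 47 = 27
RHS: x^3 + 25 x + 4 = 4^3 + 25*4 + 4 mod 47 = 27
LHS = RHS

Yes, on the curve


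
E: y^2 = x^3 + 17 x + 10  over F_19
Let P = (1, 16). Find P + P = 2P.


Doubling: s = (3 x1^2 + a) / (2 y1)
s = (3*1^2 + 17) / (2*16) mod 19 = 3
x3 = s^2 - 2 x1 mod 19 = 3^2 - 2*1 = 7
y3 = s (x1 - x3) - y1 mod 19 = 3 * (1 - 7) - 16 = 4

2P = (7, 4)


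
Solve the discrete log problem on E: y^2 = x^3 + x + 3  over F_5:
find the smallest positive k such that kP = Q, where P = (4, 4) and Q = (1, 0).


Enumerate multiples of P until we hit Q = (1, 0):
  1P = (4, 4)
  2P = (1, 0)
Match found at i = 2.

k = 2


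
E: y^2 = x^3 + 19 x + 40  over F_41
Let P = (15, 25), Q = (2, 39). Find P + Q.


P != Q, so use the chord formula.
s = (y2 - y1) / (x2 - x1) = (14) / (28) mod 41 = 21
x3 = s^2 - x1 - x2 mod 41 = 21^2 - 15 - 2 = 14
y3 = s (x1 - x3) - y1 mod 41 = 21 * (15 - 14) - 25 = 37

P + Q = (14, 37)


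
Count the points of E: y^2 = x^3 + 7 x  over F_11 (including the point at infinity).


For each x in F_11, count y with y^2 = x^3 + 7 x + 0 mod 11:
  x = 0: RHS = 0, y in [0]  -> 1 point(s)
  x = 2: RHS = 0, y in [0]  -> 1 point(s)
  x = 3: RHS = 4, y in [2, 9]  -> 2 point(s)
  x = 4: RHS = 4, y in [2, 9]  -> 2 point(s)
  x = 6: RHS = 5, y in [4, 7]  -> 2 point(s)
  x = 9: RHS = 0, y in [0]  -> 1 point(s)
  x = 10: RHS = 3, y in [5, 6]  -> 2 point(s)
Affine points: 11. Add the point at infinity: total = 12.

#E(F_11) = 12


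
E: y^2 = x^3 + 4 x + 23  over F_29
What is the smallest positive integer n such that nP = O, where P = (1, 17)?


Compute successive multiples of P until we hit O:
  1P = (1, 17)
  2P = (22, 0)
  3P = (1, 12)
  4P = O

ord(P) = 4


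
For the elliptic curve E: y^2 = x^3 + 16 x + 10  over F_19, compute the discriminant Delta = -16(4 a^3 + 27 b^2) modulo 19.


4 a^3 + 27 b^2 = 4*16^3 + 27*10^2 = 16384 + 2700 = 19084
Delta = -16 * (19084) = -305344
Delta mod 19 = 5

Delta = 5 (mod 19)


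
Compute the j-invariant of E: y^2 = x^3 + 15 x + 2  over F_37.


Delta = -16(4 a^3 + 27 b^2) mod 37 = 17
-1728 * (4 a)^3 = -1728 * (4*15)^3 mod 37 = 8
j = 8 * 17^(-1) mod 37 = 7

j = 7 (mod 37)


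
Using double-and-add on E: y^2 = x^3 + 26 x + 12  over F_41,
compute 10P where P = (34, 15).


k = 10 = 1010_2 (binary, LSB first: 0101)
Double-and-add from P = (34, 15):
  bit 0 = 0: acc unchanged = O
  bit 1 = 1: acc = O + (35, 38) = (35, 38)
  bit 2 = 0: acc unchanged = (35, 38)
  bit 3 = 1: acc = (35, 38) + (10, 40) = (21, 15)

10P = (21, 15)


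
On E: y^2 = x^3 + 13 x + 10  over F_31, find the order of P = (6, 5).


Compute successive multiples of P until we hit O:
  1P = (6, 5)
  2P = (7, 17)
  3P = (7, 14)
  4P = (6, 26)
  5P = O

ord(P) = 5


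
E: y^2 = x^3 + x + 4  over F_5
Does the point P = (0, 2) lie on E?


Check whether y^2 = x^3 + 1 x + 4 (mod 5) for (x, y) = (0, 2).
LHS: y^2 = 2^2 mod 5 = 4
RHS: x^3 + 1 x + 4 = 0^3 + 1*0 + 4 mod 5 = 4
LHS = RHS

Yes, on the curve


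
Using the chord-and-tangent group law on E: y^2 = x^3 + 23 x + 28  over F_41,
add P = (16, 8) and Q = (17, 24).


P != Q, so use the chord formula.
s = (y2 - y1) / (x2 - x1) = (16) / (1) mod 41 = 16
x3 = s^2 - x1 - x2 mod 41 = 16^2 - 16 - 17 = 18
y3 = s (x1 - x3) - y1 mod 41 = 16 * (16 - 18) - 8 = 1

P + Q = (18, 1)


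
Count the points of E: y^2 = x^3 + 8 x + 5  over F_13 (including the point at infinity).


For each x in F_13, count y with y^2 = x^3 + 8 x + 5 mod 13:
  x = 1: RHS = 1, y in [1, 12]  -> 2 point(s)
  x = 2: RHS = 3, y in [4, 9]  -> 2 point(s)
  x = 3: RHS = 4, y in [2, 11]  -> 2 point(s)
  x = 4: RHS = 10, y in [6, 7]  -> 2 point(s)
  x = 5: RHS = 1, y in [1, 12]  -> 2 point(s)
  x = 6: RHS = 9, y in [3, 10]  -> 2 point(s)
  x = 7: RHS = 1, y in [1, 12]  -> 2 point(s)
  x = 8: RHS = 9, y in [3, 10]  -> 2 point(s)
  x = 9: RHS = 0, y in [0]  -> 1 point(s)
  x = 12: RHS = 9, y in [3, 10]  -> 2 point(s)
Affine points: 19. Add the point at infinity: total = 20.

#E(F_13) = 20


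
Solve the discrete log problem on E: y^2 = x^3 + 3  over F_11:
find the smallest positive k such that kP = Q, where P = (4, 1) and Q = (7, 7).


Enumerate multiples of P until we hit Q = (7, 7):
  1P = (4, 1)
  2P = (7, 4)
  3P = (1, 2)
  4P = (0, 5)
  5P = (8, 3)
  6P = (2, 0)
  7P = (8, 8)
  8P = (0, 6)
  9P = (1, 9)
  10P = (7, 7)
Match found at i = 10.

k = 10


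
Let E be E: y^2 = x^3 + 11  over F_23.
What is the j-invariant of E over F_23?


Delta = -16(4 a^3 + 27 b^2) mod 23 = 7
-1728 * (4 a)^3 = -1728 * (4*0)^3 mod 23 = 0
j = 0 * 7^(-1) mod 23 = 0

j = 0 (mod 23)


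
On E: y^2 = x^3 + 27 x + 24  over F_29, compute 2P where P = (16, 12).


Doubling: s = (3 x1^2 + a) / (2 y1)
s = (3*16^2 + 27) / (2*12) mod 29 = 15
x3 = s^2 - 2 x1 mod 29 = 15^2 - 2*16 = 19
y3 = s (x1 - x3) - y1 mod 29 = 15 * (16 - 19) - 12 = 1

2P = (19, 1)


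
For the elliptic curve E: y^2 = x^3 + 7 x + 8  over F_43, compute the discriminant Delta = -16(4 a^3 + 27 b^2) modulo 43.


4 a^3 + 27 b^2 = 4*7^3 + 27*8^2 = 1372 + 1728 = 3100
Delta = -16 * (3100) = -49600
Delta mod 43 = 22

Delta = 22 (mod 43)


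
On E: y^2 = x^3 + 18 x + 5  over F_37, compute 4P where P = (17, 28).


k = 4 = 100_2 (binary, LSB first: 001)
Double-and-add from P = (17, 28):
  bit 0 = 0: acc unchanged = O
  bit 1 = 0: acc unchanged = O
  bit 2 = 1: acc = O + (24, 33) = (24, 33)

4P = (24, 33)


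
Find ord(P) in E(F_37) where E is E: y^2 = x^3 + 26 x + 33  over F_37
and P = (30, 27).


Compute successive multiples of P until we hit O:
  1P = (30, 27)
  2P = (4, 33)
  3P = (14, 12)
  4P = (29, 4)
  5P = (26, 28)
  6P = (25, 18)
  7P = (3, 29)
  8P = (7, 22)
  ... (continuing to 28P)
  28P = O

ord(P) = 28


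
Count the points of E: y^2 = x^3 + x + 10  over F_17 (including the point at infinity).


For each x in F_17, count y with y^2 = x^3 + 1 x + 10 mod 17:
  x = 5: RHS = 4, y in [2, 15]  -> 2 point(s)
  x = 9: RHS = 0, y in [0]  -> 1 point(s)
  x = 10: RHS = 0, y in [0]  -> 1 point(s)
  x = 11: RHS = 9, y in [3, 14]  -> 2 point(s)
  x = 12: RHS = 16, y in [4, 13]  -> 2 point(s)
  x = 15: RHS = 0, y in [0]  -> 1 point(s)
  x = 16: RHS = 8, y in [5, 12]  -> 2 point(s)
Affine points: 11. Add the point at infinity: total = 12.

#E(F_17) = 12


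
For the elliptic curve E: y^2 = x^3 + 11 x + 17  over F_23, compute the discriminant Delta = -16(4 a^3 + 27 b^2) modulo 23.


4 a^3 + 27 b^2 = 4*11^3 + 27*17^2 = 5324 + 7803 = 13127
Delta = -16 * (13127) = -210032
Delta mod 23 = 4

Delta = 4 (mod 23)


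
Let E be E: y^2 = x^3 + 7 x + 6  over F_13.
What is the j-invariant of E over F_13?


Delta = -16(4 a^3 + 27 b^2) mod 13 = 1
-1728 * (4 a)^3 = -1728 * (4*7)^3 mod 13 = 8
j = 8 * 1^(-1) mod 13 = 8

j = 8 (mod 13)


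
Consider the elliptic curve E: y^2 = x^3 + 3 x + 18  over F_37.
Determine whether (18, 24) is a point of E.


Check whether y^2 = x^3 + 3 x + 18 (mod 37) for (x, y) = (18, 24).
LHS: y^2 = 24^2 mod 37 = 21
RHS: x^3 + 3 x + 18 = 18^3 + 3*18 + 18 mod 37 = 21
LHS = RHS

Yes, on the curve


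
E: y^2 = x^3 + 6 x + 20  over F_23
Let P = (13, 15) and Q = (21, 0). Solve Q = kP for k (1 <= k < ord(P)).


Enumerate multiples of P until we hit Q = (21, 0):
  1P = (13, 15)
  2P = (21, 0)
Match found at i = 2.

k = 2


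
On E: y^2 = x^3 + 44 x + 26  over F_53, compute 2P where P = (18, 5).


Doubling: s = (3 x1^2 + a) / (2 y1)
s = (3*18^2 + 44) / (2*5) mod 53 = 38
x3 = s^2 - 2 x1 mod 53 = 38^2 - 2*18 = 30
y3 = s (x1 - x3) - y1 mod 53 = 38 * (18 - 30) - 5 = 16

2P = (30, 16)


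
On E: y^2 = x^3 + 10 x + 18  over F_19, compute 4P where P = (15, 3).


k = 4 = 100_2 (binary, LSB first: 001)
Double-and-add from P = (15, 3):
  bit 0 = 0: acc unchanged = O
  bit 1 = 0: acc unchanged = O
  bit 2 = 1: acc = O + (9, 1) = (9, 1)

4P = (9, 1)


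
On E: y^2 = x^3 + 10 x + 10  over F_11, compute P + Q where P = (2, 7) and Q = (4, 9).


P != Q, so use the chord formula.
s = (y2 - y1) / (x2 - x1) = (2) / (2) mod 11 = 1
x3 = s^2 - x1 - x2 mod 11 = 1^2 - 2 - 4 = 6
y3 = s (x1 - x3) - y1 mod 11 = 1 * (2 - 6) - 7 = 0

P + Q = (6, 0)


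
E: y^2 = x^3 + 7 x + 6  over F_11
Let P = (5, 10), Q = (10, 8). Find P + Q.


P != Q, so use the chord formula.
s = (y2 - y1) / (x2 - x1) = (9) / (5) mod 11 = 4
x3 = s^2 - x1 - x2 mod 11 = 4^2 - 5 - 10 = 1
y3 = s (x1 - x3) - y1 mod 11 = 4 * (5 - 1) - 10 = 6

P + Q = (1, 6)


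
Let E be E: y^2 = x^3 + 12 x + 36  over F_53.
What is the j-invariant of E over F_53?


Delta = -16(4 a^3 + 27 b^2) mod 53 = 39
-1728 * (4 a)^3 = -1728 * (4*12)^3 mod 53 = 25
j = 25 * 39^(-1) mod 53 = 2

j = 2 (mod 53)


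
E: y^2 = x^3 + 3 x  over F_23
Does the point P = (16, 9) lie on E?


Check whether y^2 = x^3 + 3 x + 0 (mod 23) for (x, y) = (16, 9).
LHS: y^2 = 9^2 mod 23 = 12
RHS: x^3 + 3 x + 0 = 16^3 + 3*16 + 0 mod 23 = 4
LHS != RHS

No, not on the curve


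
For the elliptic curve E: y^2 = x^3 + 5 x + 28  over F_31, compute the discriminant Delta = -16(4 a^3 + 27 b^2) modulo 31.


4 a^3 + 27 b^2 = 4*5^3 + 27*28^2 = 500 + 21168 = 21668
Delta = -16 * (21668) = -346688
Delta mod 31 = 16

Delta = 16 (mod 31)


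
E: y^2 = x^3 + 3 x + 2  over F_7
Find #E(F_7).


For each x in F_7, count y with y^2 = x^3 + 3 x + 2 mod 7:
  x = 0: RHS = 2, y in [3, 4]  -> 2 point(s)
  x = 2: RHS = 2, y in [3, 4]  -> 2 point(s)
  x = 4: RHS = 1, y in [1, 6]  -> 2 point(s)
  x = 5: RHS = 2, y in [3, 4]  -> 2 point(s)
Affine points: 8. Add the point at infinity: total = 9.

#E(F_7) = 9


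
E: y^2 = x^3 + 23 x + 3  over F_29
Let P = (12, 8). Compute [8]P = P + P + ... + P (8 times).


k = 8 = 1000_2 (binary, LSB first: 0001)
Double-and-add from P = (12, 8):
  bit 0 = 0: acc unchanged = O
  bit 1 = 0: acc unchanged = O
  bit 2 = 0: acc unchanged = O
  bit 3 = 1: acc = O + (12, 21) = (12, 21)

8P = (12, 21)


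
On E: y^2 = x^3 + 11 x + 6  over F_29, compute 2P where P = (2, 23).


Doubling: s = (3 x1^2 + a) / (2 y1)
s = (3*2^2 + 11) / (2*23) mod 29 = 15
x3 = s^2 - 2 x1 mod 29 = 15^2 - 2*2 = 18
y3 = s (x1 - x3) - y1 mod 29 = 15 * (2 - 18) - 23 = 27

2P = (18, 27)


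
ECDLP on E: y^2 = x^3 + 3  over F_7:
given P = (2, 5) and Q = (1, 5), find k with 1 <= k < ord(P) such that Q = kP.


Enumerate multiples of P until we hit Q = (1, 5):
  1P = (2, 5)
  2P = (5, 4)
  3P = (4, 5)
  4P = (1, 2)
  5P = (6, 4)
  6P = (3, 4)
  7P = (3, 3)
  8P = (6, 3)
  9P = (1, 5)
Match found at i = 9.

k = 9


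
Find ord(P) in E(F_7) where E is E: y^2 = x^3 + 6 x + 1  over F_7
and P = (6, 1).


Compute successive multiples of P until we hit O:
  1P = (6, 1)
  2P = (3, 2)
  3P = (2, 0)
  4P = (3, 5)
  5P = (6, 6)
  6P = O

ord(P) = 6


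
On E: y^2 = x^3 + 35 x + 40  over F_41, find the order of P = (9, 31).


Compute successive multiples of P until we hit O:
  1P = (9, 31)
  2P = (19, 26)
  3P = (3, 7)
  4P = (4, 30)
  5P = (10, 18)
  6P = (27, 39)
  7P = (30, 28)
  8P = (38, 20)
  ... (continuing to 32P)
  32P = O

ord(P) = 32


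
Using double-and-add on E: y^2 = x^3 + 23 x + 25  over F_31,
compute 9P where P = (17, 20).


k = 9 = 1001_2 (binary, LSB first: 1001)
Double-and-add from P = (17, 20):
  bit 0 = 1: acc = O + (17, 20) = (17, 20)
  bit 1 = 0: acc unchanged = (17, 20)
  bit 2 = 0: acc unchanged = (17, 20)
  bit 3 = 1: acc = (17, 20) + (13, 17) = (19, 25)

9P = (19, 25)


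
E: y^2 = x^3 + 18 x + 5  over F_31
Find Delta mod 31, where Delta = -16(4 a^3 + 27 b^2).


4 a^3 + 27 b^2 = 4*18^3 + 27*5^2 = 23328 + 675 = 24003
Delta = -16 * (24003) = -384048
Delta mod 31 = 11

Delta = 11 (mod 31)


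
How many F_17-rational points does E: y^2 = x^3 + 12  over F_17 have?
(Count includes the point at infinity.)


For each x in F_17, count y with y^2 = x^3 + 0 x + 12 mod 17:
  x = 1: RHS = 13, y in [8, 9]  -> 2 point(s)
  x = 4: RHS = 8, y in [5, 12]  -> 2 point(s)
  x = 5: RHS = 1, y in [1, 16]  -> 2 point(s)
  x = 7: RHS = 15, y in [7, 10]  -> 2 point(s)
  x = 10: RHS = 9, y in [3, 14]  -> 2 point(s)
  x = 11: RHS = 0, y in [0]  -> 1 point(s)
  x = 13: RHS = 16, y in [4, 13]  -> 2 point(s)
  x = 14: RHS = 2, y in [6, 11]  -> 2 point(s)
  x = 15: RHS = 4, y in [2, 15]  -> 2 point(s)
Affine points: 17. Add the point at infinity: total = 18.

#E(F_17) = 18


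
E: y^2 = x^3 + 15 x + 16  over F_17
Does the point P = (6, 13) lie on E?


Check whether y^2 = x^3 + 15 x + 16 (mod 17) for (x, y) = (6, 13).
LHS: y^2 = 13^2 mod 17 = 16
RHS: x^3 + 15 x + 16 = 6^3 + 15*6 + 16 mod 17 = 16
LHS = RHS

Yes, on the curve


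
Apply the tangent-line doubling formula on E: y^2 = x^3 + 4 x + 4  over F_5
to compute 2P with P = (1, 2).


Doubling: s = (3 x1^2 + a) / (2 y1)
s = (3*1^2 + 4) / (2*2) mod 5 = 3
x3 = s^2 - 2 x1 mod 5 = 3^2 - 2*1 = 2
y3 = s (x1 - x3) - y1 mod 5 = 3 * (1 - 2) - 2 = 0

2P = (2, 0)


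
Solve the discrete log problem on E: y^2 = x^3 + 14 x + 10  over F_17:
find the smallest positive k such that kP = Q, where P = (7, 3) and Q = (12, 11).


Enumerate multiples of P until we hit Q = (12, 11):
  1P = (7, 3)
  2P = (1, 5)
  3P = (11, 4)
  4P = (15, 12)
  5P = (13, 3)
  6P = (14, 14)
  7P = (12, 11)
Match found at i = 7.

k = 7


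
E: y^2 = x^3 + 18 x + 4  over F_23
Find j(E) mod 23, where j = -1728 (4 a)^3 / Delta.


Delta = -16(4 a^3 + 27 b^2) mod 23 = 7
-1728 * (4 a)^3 = -1728 * (4*18)^3 mod 23 = 11
j = 11 * 7^(-1) mod 23 = 18

j = 18 (mod 23)


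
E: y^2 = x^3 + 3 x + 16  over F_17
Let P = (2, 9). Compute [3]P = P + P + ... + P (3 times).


k = 3 = 11_2 (binary, LSB first: 11)
Double-and-add from P = (2, 9):
  bit 0 = 1: acc = O + (2, 9) = (2, 9)
  bit 1 = 1: acc = (2, 9) + (0, 4) = (0, 13)

3P = (0, 13)


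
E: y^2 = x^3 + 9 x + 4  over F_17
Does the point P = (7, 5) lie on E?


Check whether y^2 = x^3 + 9 x + 4 (mod 17) for (x, y) = (7, 5).
LHS: y^2 = 5^2 mod 17 = 8
RHS: x^3 + 9 x + 4 = 7^3 + 9*7 + 4 mod 17 = 2
LHS != RHS

No, not on the curve


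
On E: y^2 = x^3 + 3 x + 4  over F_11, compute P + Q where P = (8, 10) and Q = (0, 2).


P != Q, so use the chord formula.
s = (y2 - y1) / (x2 - x1) = (3) / (3) mod 11 = 1
x3 = s^2 - x1 - x2 mod 11 = 1^2 - 8 - 0 = 4
y3 = s (x1 - x3) - y1 mod 11 = 1 * (8 - 4) - 10 = 5

P + Q = (4, 5)


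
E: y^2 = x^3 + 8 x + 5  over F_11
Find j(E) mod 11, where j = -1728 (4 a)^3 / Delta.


Delta = -16(4 a^3 + 27 b^2) mod 11 = 3
-1728 * (4 a)^3 = -1728 * (4*8)^3 mod 11 = 1
j = 1 * 3^(-1) mod 11 = 4

j = 4 (mod 11)


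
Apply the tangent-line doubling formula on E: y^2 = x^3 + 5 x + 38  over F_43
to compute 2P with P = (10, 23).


Doubling: s = (3 x1^2 + a) / (2 y1)
s = (3*10^2 + 5) / (2*23) mod 43 = 30
x3 = s^2 - 2 x1 mod 43 = 30^2 - 2*10 = 20
y3 = s (x1 - x3) - y1 mod 43 = 30 * (10 - 20) - 23 = 21

2P = (20, 21)


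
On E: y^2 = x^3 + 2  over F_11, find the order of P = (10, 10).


Compute successive multiples of P until we hit O:
  1P = (10, 10)
  2P = (7, 2)
  3P = (6, 8)
  4P = (9, 7)
  5P = (1, 6)
  6P = (4, 0)
  7P = (1, 5)
  8P = (9, 4)
  ... (continuing to 12P)
  12P = O

ord(P) = 12


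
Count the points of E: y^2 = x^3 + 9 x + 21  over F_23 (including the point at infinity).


For each x in F_23, count y with y^2 = x^3 + 9 x + 21 mod 23:
  x = 1: RHS = 8, y in [10, 13]  -> 2 point(s)
  x = 2: RHS = 1, y in [1, 22]  -> 2 point(s)
  x = 3: RHS = 6, y in [11, 12]  -> 2 point(s)
  x = 4: RHS = 6, y in [11, 12]  -> 2 point(s)
  x = 7: RHS = 13, y in [6, 17]  -> 2 point(s)
  x = 9: RHS = 3, y in [7, 16]  -> 2 point(s)
  x = 11: RHS = 2, y in [5, 18]  -> 2 point(s)
  x = 13: RHS = 12, y in [9, 14]  -> 2 point(s)
  x = 14: RHS = 16, y in [4, 19]  -> 2 point(s)
  x = 15: RHS = 12, y in [9, 14]  -> 2 point(s)
  x = 16: RHS = 6, y in [11, 12]  -> 2 point(s)
  x = 17: RHS = 4, y in [2, 21]  -> 2 point(s)
  x = 18: RHS = 12, y in [9, 14]  -> 2 point(s)
  x = 19: RHS = 13, y in [6, 17]  -> 2 point(s)
  x = 20: RHS = 13, y in [6, 17]  -> 2 point(s)
  x = 21: RHS = 18, y in [8, 15]  -> 2 point(s)
Affine points: 32. Add the point at infinity: total = 33.

#E(F_23) = 33


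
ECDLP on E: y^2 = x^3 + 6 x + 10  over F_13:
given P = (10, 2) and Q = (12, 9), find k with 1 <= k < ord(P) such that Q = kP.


Enumerate multiples of P until we hit Q = (12, 9):
  1P = (10, 2)
  2P = (5, 10)
  3P = (12, 9)
Match found at i = 3.

k = 3


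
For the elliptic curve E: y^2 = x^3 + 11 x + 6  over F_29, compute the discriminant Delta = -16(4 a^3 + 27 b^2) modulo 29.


4 a^3 + 27 b^2 = 4*11^3 + 27*6^2 = 5324 + 972 = 6296
Delta = -16 * (6296) = -100736
Delta mod 29 = 10

Delta = 10 (mod 29)


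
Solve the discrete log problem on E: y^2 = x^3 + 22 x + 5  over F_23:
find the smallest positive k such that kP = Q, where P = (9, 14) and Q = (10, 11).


Enumerate multiples of P until we hit Q = (10, 11):
  1P = (9, 14)
  2P = (8, 16)
  3P = (10, 11)
Match found at i = 3.

k = 3


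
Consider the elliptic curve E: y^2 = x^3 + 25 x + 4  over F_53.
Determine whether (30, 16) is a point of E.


Check whether y^2 = x^3 + 25 x + 4 (mod 53) for (x, y) = (30, 16).
LHS: y^2 = 16^2 mod 53 = 44
RHS: x^3 + 25 x + 4 = 30^3 + 25*30 + 4 mod 53 = 35
LHS != RHS

No, not on the curve


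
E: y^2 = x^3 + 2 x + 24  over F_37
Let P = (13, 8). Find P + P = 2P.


Doubling: s = (3 x1^2 + a) / (2 y1)
s = (3*13^2 + 2) / (2*8) mod 37 = 11
x3 = s^2 - 2 x1 mod 37 = 11^2 - 2*13 = 21
y3 = s (x1 - x3) - y1 mod 37 = 11 * (13 - 21) - 8 = 15

2P = (21, 15)


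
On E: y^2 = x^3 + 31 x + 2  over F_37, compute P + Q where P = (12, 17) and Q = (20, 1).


P != Q, so use the chord formula.
s = (y2 - y1) / (x2 - x1) = (21) / (8) mod 37 = 35
x3 = s^2 - x1 - x2 mod 37 = 35^2 - 12 - 20 = 9
y3 = s (x1 - x3) - y1 mod 37 = 35 * (12 - 9) - 17 = 14

P + Q = (9, 14)


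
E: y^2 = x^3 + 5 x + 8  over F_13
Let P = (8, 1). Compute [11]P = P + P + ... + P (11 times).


k = 11 = 1011_2 (binary, LSB first: 1101)
Double-and-add from P = (8, 1):
  bit 0 = 1: acc = O + (8, 1) = (8, 1)
  bit 1 = 1: acc = (8, 1) + (11, 9) = (4, 1)
  bit 2 = 0: acc unchanged = (4, 1)
  bit 3 = 1: acc = (4, 1) + (1, 1) = (8, 12)

11P = (8, 12)


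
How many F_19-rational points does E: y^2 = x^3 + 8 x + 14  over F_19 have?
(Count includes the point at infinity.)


For each x in F_19, count y with y^2 = x^3 + 8 x + 14 mod 19:
  x = 1: RHS = 4, y in [2, 17]  -> 2 point(s)
  x = 2: RHS = 0, y in [0]  -> 1 point(s)
  x = 8: RHS = 1, y in [1, 18]  -> 2 point(s)
  x = 9: RHS = 17, y in [6, 13]  -> 2 point(s)
  x = 10: RHS = 11, y in [7, 12]  -> 2 point(s)
  x = 13: RHS = 16, y in [4, 15]  -> 2 point(s)
  x = 14: RHS = 1, y in [1, 18]  -> 2 point(s)
  x = 16: RHS = 1, y in [1, 18]  -> 2 point(s)
  x = 17: RHS = 9, y in [3, 16]  -> 2 point(s)
  x = 18: RHS = 5, y in [9, 10]  -> 2 point(s)
Affine points: 19. Add the point at infinity: total = 20.

#E(F_19) = 20


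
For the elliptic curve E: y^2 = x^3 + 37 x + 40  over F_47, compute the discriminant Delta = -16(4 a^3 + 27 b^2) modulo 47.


4 a^3 + 27 b^2 = 4*37^3 + 27*40^2 = 202612 + 43200 = 245812
Delta = -16 * (245812) = -3932992
Delta mod 47 = 15

Delta = 15 (mod 47)


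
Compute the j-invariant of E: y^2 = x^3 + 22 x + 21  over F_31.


Delta = -16(4 a^3 + 27 b^2) mod 31 = 15
-1728 * (4 a)^3 = -1728 * (4*22)^3 mod 31 = 23
j = 23 * 15^(-1) mod 31 = 16

j = 16 (mod 31)


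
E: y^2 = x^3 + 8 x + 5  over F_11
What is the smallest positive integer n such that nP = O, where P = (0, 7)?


Compute successive multiples of P until we hit O:
  1P = (0, 7)
  2P = (1, 5)
  3P = (3, 10)
  4P = (9, 6)
  5P = (5, 7)
  6P = (6, 4)
  7P = (8, 8)
  8P = (8, 3)
  ... (continuing to 15P)
  15P = O

ord(P) = 15


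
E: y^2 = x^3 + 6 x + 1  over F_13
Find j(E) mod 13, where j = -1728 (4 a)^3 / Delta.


Delta = -16(4 a^3 + 27 b^2) mod 13 = 5
-1728 * (4 a)^3 = -1728 * (4*6)^3 mod 13 = 5
j = 5 * 5^(-1) mod 13 = 1

j = 1 (mod 13)


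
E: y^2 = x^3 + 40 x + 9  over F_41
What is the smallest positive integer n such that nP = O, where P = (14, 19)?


Compute successive multiples of P until we hit O:
  1P = (14, 19)
  2P = (9, 14)
  3P = (19, 17)
  4P = (18, 40)
  5P = (34, 40)
  6P = (35, 2)
  7P = (0, 38)
  8P = (37, 21)
  ... (continuing to 35P)
  35P = O

ord(P) = 35


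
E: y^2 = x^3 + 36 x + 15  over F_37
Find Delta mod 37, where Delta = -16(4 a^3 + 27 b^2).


4 a^3 + 27 b^2 = 4*36^3 + 27*15^2 = 186624 + 6075 = 192699
Delta = -16 * (192699) = -3083184
Delta mod 37 = 26

Delta = 26 (mod 37)


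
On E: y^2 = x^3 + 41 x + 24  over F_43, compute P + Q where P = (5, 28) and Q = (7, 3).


P != Q, so use the chord formula.
s = (y2 - y1) / (x2 - x1) = (18) / (2) mod 43 = 9
x3 = s^2 - x1 - x2 mod 43 = 9^2 - 5 - 7 = 26
y3 = s (x1 - x3) - y1 mod 43 = 9 * (5 - 26) - 28 = 41

P + Q = (26, 41)


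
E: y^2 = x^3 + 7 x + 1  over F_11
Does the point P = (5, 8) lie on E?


Check whether y^2 = x^3 + 7 x + 1 (mod 11) for (x, y) = (5, 8).
LHS: y^2 = 8^2 mod 11 = 9
RHS: x^3 + 7 x + 1 = 5^3 + 7*5 + 1 mod 11 = 7
LHS != RHS

No, not on the curve


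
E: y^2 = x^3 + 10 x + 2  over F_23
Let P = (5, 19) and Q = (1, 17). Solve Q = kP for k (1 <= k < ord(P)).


Enumerate multiples of P until we hit Q = (1, 17):
  1P = (5, 19)
  2P = (17, 5)
  3P = (3, 17)
  4P = (16, 16)
  5P = (15, 13)
  6P = (19, 17)
  7P = (7, 1)
  8P = (0, 5)
  9P = (1, 6)
  10P = (6, 18)
  11P = (13, 12)
  12P = (9, 19)
  13P = (9, 4)
  14P = (13, 11)
  15P = (6, 5)
  16P = (1, 17)
Match found at i = 16.

k = 16


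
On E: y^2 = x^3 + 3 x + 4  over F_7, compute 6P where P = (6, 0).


k = 6 = 110_2 (binary, LSB first: 011)
Double-and-add from P = (6, 0):
  bit 0 = 0: acc unchanged = O
  bit 1 = 1: acc = O + O = O
  bit 2 = 1: acc = O + O = O

6P = O


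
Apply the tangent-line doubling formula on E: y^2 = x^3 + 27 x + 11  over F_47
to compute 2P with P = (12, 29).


Doubling: s = (3 x1^2 + a) / (2 y1)
s = (3*12^2 + 27) / (2*29) mod 47 = 46
x3 = s^2 - 2 x1 mod 47 = 46^2 - 2*12 = 24
y3 = s (x1 - x3) - y1 mod 47 = 46 * (12 - 24) - 29 = 30

2P = (24, 30)


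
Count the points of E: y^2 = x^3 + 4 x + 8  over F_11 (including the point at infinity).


For each x in F_11, count y with y^2 = x^3 + 4 x + 8 mod 11:
  x = 3: RHS = 3, y in [5, 6]  -> 2 point(s)
  x = 4: RHS = 0, y in [0]  -> 1 point(s)
  x = 7: RHS = 5, y in [4, 7]  -> 2 point(s)
  x = 9: RHS = 3, y in [5, 6]  -> 2 point(s)
  x = 10: RHS = 3, y in [5, 6]  -> 2 point(s)
Affine points: 9. Add the point at infinity: total = 10.

#E(F_11) = 10


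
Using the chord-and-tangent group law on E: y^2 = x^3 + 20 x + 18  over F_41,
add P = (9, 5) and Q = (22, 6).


P != Q, so use the chord formula.
s = (y2 - y1) / (x2 - x1) = (1) / (13) mod 41 = 19
x3 = s^2 - x1 - x2 mod 41 = 19^2 - 9 - 22 = 2
y3 = s (x1 - x3) - y1 mod 41 = 19 * (9 - 2) - 5 = 5

P + Q = (2, 5)


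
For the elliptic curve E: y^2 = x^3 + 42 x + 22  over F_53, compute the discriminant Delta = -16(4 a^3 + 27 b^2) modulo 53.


4 a^3 + 27 b^2 = 4*42^3 + 27*22^2 = 296352 + 13068 = 309420
Delta = -16 * (309420) = -4950720
Delta mod 53 = 10

Delta = 10 (mod 53)


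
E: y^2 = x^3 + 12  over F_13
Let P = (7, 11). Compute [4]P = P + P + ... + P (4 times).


k = 4 = 100_2 (binary, LSB first: 001)
Double-and-add from P = (7, 11):
  bit 0 = 0: acc unchanged = O
  bit 1 = 0: acc unchanged = O
  bit 2 = 1: acc = O + (0, 5) = (0, 5)

4P = (0, 5)


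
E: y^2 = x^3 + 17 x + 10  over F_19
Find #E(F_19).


For each x in F_19, count y with y^2 = x^3 + 17 x + 10 mod 19:
  x = 1: RHS = 9, y in [3, 16]  -> 2 point(s)
  x = 4: RHS = 9, y in [3, 16]  -> 2 point(s)
  x = 5: RHS = 11, y in [7, 12]  -> 2 point(s)
  x = 6: RHS = 5, y in [9, 10]  -> 2 point(s)
  x = 7: RHS = 16, y in [4, 15]  -> 2 point(s)
  x = 12: RHS = 4, y in [2, 17]  -> 2 point(s)
  x = 14: RHS = 9, y in [3, 16]  -> 2 point(s)
  x = 15: RHS = 11, y in [7, 12]  -> 2 point(s)
  x = 17: RHS = 6, y in [5, 14]  -> 2 point(s)
  x = 18: RHS = 11, y in [7, 12]  -> 2 point(s)
Affine points: 20. Add the point at infinity: total = 21.

#E(F_19) = 21


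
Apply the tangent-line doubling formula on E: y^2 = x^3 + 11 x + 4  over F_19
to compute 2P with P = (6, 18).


Doubling: s = (3 x1^2 + a) / (2 y1)
s = (3*6^2 + 11) / (2*18) mod 19 = 7
x3 = s^2 - 2 x1 mod 19 = 7^2 - 2*6 = 18
y3 = s (x1 - x3) - y1 mod 19 = 7 * (6 - 18) - 18 = 12

2P = (18, 12)


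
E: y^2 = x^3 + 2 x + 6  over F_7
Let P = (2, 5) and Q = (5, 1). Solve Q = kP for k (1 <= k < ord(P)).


Enumerate multiples of P until we hit Q = (5, 1):
  1P = (2, 5)
  2P = (3, 2)
  3P = (4, 1)
  4P = (5, 1)
Match found at i = 4.

k = 4


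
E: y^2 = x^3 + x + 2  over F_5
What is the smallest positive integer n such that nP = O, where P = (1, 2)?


Compute successive multiples of P until we hit O:
  1P = (1, 2)
  2P = (4, 0)
  3P = (1, 3)
  4P = O

ord(P) = 4


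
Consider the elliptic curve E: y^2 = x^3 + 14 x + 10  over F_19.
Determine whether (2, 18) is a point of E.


Check whether y^2 = x^3 + 14 x + 10 (mod 19) for (x, y) = (2, 18).
LHS: y^2 = 18^2 mod 19 = 1
RHS: x^3 + 14 x + 10 = 2^3 + 14*2 + 10 mod 19 = 8
LHS != RHS

No, not on the curve
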